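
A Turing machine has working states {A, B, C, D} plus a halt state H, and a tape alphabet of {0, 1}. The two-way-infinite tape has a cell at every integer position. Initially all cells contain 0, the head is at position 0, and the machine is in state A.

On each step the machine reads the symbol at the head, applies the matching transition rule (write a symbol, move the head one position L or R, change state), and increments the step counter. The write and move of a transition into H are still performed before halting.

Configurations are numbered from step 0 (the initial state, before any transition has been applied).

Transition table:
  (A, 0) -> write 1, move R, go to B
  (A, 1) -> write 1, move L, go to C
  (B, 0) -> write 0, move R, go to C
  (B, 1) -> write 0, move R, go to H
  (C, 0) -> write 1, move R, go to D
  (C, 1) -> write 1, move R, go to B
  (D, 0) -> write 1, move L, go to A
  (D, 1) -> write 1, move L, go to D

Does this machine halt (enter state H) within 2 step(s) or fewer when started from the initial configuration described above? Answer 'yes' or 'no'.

Step 1: in state A at pos 0, read 0 -> (A,0)->write 1,move R,goto B. Now: state=B, head=1, tape[-1..2]=0100 (head:   ^)
Step 2: in state B at pos 1, read 0 -> (B,0)->write 0,move R,goto C. Now: state=C, head=2, tape[-1..3]=01000 (head:    ^)
After 2 step(s): state = C (not H) -> not halted within 2 -> no

Answer: no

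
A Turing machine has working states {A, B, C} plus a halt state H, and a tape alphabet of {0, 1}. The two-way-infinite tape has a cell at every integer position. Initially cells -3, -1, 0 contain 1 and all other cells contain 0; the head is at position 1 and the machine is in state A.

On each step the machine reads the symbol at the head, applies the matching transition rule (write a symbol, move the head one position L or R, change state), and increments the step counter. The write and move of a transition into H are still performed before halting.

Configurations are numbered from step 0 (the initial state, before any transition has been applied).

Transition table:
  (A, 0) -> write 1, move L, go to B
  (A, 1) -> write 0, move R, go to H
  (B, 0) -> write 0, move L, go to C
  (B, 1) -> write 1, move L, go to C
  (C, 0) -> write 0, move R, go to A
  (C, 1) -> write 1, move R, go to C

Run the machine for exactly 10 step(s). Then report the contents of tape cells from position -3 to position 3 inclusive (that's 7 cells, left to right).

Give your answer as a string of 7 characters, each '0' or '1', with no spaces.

Answer: 1011101

Derivation:
Step 1: in state A at pos 1, read 0 -> (A,0)->write 1,move L,goto B. Now: state=B, head=0, tape[-4..2]=0101110 (head:     ^)
Step 2: in state B at pos 0, read 1 -> (B,1)->write 1,move L,goto C. Now: state=C, head=-1, tape[-4..2]=0101110 (head:    ^)
Step 3: in state C at pos -1, read 1 -> (C,1)->write 1,move R,goto C. Now: state=C, head=0, tape[-4..2]=0101110 (head:     ^)
Step 4: in state C at pos 0, read 1 -> (C,1)->write 1,move R,goto C. Now: state=C, head=1, tape[-4..2]=0101110 (head:      ^)
Step 5: in state C at pos 1, read 1 -> (C,1)->write 1,move R,goto C. Now: state=C, head=2, tape[-4..3]=01011100 (head:       ^)
Step 6: in state C at pos 2, read 0 -> (C,0)->write 0,move R,goto A. Now: state=A, head=3, tape[-4..4]=010111000 (head:        ^)
Step 7: in state A at pos 3, read 0 -> (A,0)->write 1,move L,goto B. Now: state=B, head=2, tape[-4..4]=010111010 (head:       ^)
Step 8: in state B at pos 2, read 0 -> (B,0)->write 0,move L,goto C. Now: state=C, head=1, tape[-4..4]=010111010 (head:      ^)
Step 9: in state C at pos 1, read 1 -> (C,1)->write 1,move R,goto C. Now: state=C, head=2, tape[-4..4]=010111010 (head:       ^)
Step 10: in state C at pos 2, read 0 -> (C,0)->write 0,move R,goto A. Now: state=A, head=3, tape[-4..4]=010111010 (head:        ^)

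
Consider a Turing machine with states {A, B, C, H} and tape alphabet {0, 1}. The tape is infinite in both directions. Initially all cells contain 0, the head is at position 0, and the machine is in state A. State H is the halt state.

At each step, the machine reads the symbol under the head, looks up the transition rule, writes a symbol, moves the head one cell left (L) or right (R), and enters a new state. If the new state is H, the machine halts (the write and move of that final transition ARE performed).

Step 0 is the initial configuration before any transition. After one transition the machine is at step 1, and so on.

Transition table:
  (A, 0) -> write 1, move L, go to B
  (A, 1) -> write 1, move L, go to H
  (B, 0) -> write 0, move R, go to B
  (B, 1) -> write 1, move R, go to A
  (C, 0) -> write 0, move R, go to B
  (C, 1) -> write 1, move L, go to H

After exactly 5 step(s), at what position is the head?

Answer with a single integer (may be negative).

Step 1: in state A at pos 0, read 0 -> (A,0)->write 1,move L,goto B. Now: state=B, head=-1, tape[-2..1]=0010 (head:  ^)
Step 2: in state B at pos -1, read 0 -> (B,0)->write 0,move R,goto B. Now: state=B, head=0, tape[-2..1]=0010 (head:   ^)
Step 3: in state B at pos 0, read 1 -> (B,1)->write 1,move R,goto A. Now: state=A, head=1, tape[-2..2]=00100 (head:    ^)
Step 4: in state A at pos 1, read 0 -> (A,0)->write 1,move L,goto B. Now: state=B, head=0, tape[-2..2]=00110 (head:   ^)
Step 5: in state B at pos 0, read 1 -> (B,1)->write 1,move R,goto A. Now: state=A, head=1, tape[-2..2]=00110 (head:    ^)

Answer: 1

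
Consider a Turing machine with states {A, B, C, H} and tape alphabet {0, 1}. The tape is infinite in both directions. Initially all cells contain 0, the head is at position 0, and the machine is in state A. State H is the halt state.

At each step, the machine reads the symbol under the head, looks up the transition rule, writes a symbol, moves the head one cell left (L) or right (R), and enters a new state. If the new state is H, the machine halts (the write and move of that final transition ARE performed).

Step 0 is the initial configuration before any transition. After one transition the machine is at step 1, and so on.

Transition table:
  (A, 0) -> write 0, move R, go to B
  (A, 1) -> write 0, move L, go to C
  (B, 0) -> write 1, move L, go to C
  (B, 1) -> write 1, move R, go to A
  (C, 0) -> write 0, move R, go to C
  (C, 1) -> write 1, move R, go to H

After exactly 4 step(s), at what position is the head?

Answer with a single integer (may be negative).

Step 1: in state A at pos 0, read 0 -> (A,0)->write 0,move R,goto B. Now: state=B, head=1, tape[-1..2]=0000 (head:   ^)
Step 2: in state B at pos 1, read 0 -> (B,0)->write 1,move L,goto C. Now: state=C, head=0, tape[-1..2]=0010 (head:  ^)
Step 3: in state C at pos 0, read 0 -> (C,0)->write 0,move R,goto C. Now: state=C, head=1, tape[-1..2]=0010 (head:   ^)
Step 4: in state C at pos 1, read 1 -> (C,1)->write 1,move R,goto H. Now: state=H, head=2, tape[-1..3]=00100 (head:    ^)

Answer: 2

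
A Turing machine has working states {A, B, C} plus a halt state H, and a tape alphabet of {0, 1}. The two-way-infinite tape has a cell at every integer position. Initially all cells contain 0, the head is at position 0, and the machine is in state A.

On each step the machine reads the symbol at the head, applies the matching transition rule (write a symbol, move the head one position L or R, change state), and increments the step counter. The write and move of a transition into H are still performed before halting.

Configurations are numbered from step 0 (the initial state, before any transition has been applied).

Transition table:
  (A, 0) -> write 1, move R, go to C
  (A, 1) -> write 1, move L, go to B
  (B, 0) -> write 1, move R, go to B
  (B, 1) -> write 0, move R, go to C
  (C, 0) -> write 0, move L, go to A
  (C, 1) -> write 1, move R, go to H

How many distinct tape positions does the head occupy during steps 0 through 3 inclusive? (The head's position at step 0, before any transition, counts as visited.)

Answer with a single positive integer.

Answer: 3

Derivation:
Step 1: in state A at pos 0, read 0 -> (A,0)->write 1,move R,goto C. Now: state=C, head=1, tape[-1..2]=0100 (head:   ^)
Step 2: in state C at pos 1, read 0 -> (C,0)->write 0,move L,goto A. Now: state=A, head=0, tape[-1..2]=0100 (head:  ^)
Step 3: in state A at pos 0, read 1 -> (A,1)->write 1,move L,goto B. Now: state=B, head=-1, tape[-2..2]=00100 (head:  ^)
Head positions at steps 0..3: starting at 0, distinct positions visited = {-1, 0, 1} -> 3 position(s)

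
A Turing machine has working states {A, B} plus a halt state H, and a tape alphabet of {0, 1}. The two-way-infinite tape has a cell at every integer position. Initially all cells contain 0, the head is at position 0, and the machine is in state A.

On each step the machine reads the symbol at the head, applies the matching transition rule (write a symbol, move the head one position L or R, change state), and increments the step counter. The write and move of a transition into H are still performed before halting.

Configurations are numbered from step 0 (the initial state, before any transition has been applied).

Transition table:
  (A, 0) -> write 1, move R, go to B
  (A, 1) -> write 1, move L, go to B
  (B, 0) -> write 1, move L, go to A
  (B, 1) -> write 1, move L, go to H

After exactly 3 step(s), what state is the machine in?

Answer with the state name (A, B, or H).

Step 1: in state A at pos 0, read 0 -> (A,0)->write 1,move R,goto B. Now: state=B, head=1, tape[-1..2]=0100 (head:   ^)
Step 2: in state B at pos 1, read 0 -> (B,0)->write 1,move L,goto A. Now: state=A, head=0, tape[-1..2]=0110 (head:  ^)
Step 3: in state A at pos 0, read 1 -> (A,1)->write 1,move L,goto B. Now: state=B, head=-1, tape[-2..2]=00110 (head:  ^)

Answer: B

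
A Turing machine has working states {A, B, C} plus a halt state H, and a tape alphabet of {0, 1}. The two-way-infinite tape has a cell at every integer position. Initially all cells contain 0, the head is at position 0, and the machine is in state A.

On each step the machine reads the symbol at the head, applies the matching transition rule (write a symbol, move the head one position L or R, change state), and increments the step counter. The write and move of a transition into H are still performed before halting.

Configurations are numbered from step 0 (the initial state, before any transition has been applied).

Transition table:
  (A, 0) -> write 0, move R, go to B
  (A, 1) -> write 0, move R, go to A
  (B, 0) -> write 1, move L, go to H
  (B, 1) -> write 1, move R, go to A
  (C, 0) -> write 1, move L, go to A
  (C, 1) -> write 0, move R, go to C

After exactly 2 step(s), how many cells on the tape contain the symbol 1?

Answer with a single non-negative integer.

Step 1: in state A at pos 0, read 0 -> (A,0)->write 0,move R,goto B. Now: state=B, head=1, tape[-1..2]=0000 (head:   ^)
Step 2: in state B at pos 1, read 0 -> (B,0)->write 1,move L,goto H. Now: state=H, head=0, tape[-1..2]=0010 (head:  ^)
Cells containing 1 after step 2: {1} -> 1 cell(s)

Answer: 1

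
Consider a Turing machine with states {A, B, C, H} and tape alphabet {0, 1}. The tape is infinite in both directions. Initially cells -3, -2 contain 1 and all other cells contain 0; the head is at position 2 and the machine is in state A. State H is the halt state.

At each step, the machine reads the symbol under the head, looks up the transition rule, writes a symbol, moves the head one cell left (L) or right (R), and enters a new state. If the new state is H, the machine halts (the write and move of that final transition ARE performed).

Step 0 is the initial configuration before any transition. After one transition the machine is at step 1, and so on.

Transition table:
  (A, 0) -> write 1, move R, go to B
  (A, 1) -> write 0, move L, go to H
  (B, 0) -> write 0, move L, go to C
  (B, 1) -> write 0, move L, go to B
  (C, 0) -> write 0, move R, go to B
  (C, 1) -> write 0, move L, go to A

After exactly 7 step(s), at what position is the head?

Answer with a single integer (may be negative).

Step 1: in state A at pos 2, read 0 -> (A,0)->write 1,move R,goto B. Now: state=B, head=3, tape[-4..4]=011000100 (head:        ^)
Step 2: in state B at pos 3, read 0 -> (B,0)->write 0,move L,goto C. Now: state=C, head=2, tape[-4..4]=011000100 (head:       ^)
Step 3: in state C at pos 2, read 1 -> (C,1)->write 0,move L,goto A. Now: state=A, head=1, tape[-4..4]=011000000 (head:      ^)
Step 4: in state A at pos 1, read 0 -> (A,0)->write 1,move R,goto B. Now: state=B, head=2, tape[-4..4]=011001000 (head:       ^)
Step 5: in state B at pos 2, read 0 -> (B,0)->write 0,move L,goto C. Now: state=C, head=1, tape[-4..4]=011001000 (head:      ^)
Step 6: in state C at pos 1, read 1 -> (C,1)->write 0,move L,goto A. Now: state=A, head=0, tape[-4..4]=011000000 (head:     ^)
Step 7: in state A at pos 0, read 0 -> (A,0)->write 1,move R,goto B. Now: state=B, head=1, tape[-4..4]=011010000 (head:      ^)

Answer: 1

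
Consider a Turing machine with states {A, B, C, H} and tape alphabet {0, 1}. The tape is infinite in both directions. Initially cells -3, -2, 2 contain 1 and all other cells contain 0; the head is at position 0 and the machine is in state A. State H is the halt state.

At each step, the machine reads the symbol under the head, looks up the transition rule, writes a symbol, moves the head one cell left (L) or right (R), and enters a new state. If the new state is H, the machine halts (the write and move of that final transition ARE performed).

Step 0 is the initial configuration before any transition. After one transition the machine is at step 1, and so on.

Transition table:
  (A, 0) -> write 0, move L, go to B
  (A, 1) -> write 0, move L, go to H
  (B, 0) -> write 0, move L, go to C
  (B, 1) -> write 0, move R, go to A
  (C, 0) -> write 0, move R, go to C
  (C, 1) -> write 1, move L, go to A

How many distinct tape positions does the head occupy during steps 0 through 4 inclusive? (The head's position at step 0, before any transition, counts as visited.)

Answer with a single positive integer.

Step 1: in state A at pos 0, read 0 -> (A,0)->write 0,move L,goto B. Now: state=B, head=-1, tape[-4..3]=01100010 (head:    ^)
Step 2: in state B at pos -1, read 0 -> (B,0)->write 0,move L,goto C. Now: state=C, head=-2, tape[-4..3]=01100010 (head:   ^)
Step 3: in state C at pos -2, read 1 -> (C,1)->write 1,move L,goto A. Now: state=A, head=-3, tape[-4..3]=01100010 (head:  ^)
Step 4: in state A at pos -3, read 1 -> (A,1)->write 0,move L,goto H. Now: state=H, head=-4, tape[-5..3]=000100010 (head:  ^)
Head positions at steps 0..4: starting at 0, distinct positions visited = {-4, -3, -2, -1, 0} -> 5 position(s)

Answer: 5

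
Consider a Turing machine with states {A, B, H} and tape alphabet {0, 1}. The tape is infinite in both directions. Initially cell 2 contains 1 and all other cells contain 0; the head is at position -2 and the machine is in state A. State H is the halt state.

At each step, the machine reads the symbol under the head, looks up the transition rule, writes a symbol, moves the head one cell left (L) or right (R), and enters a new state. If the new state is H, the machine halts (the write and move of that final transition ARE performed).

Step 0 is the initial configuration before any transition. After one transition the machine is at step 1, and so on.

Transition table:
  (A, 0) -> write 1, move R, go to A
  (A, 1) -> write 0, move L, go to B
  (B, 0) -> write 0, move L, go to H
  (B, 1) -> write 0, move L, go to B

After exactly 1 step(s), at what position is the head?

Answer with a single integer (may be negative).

Answer: -1

Derivation:
Step 1: in state A at pos -2, read 0 -> (A,0)->write 1,move R,goto A. Now: state=A, head=-1, tape[-3..3]=0100010 (head:   ^)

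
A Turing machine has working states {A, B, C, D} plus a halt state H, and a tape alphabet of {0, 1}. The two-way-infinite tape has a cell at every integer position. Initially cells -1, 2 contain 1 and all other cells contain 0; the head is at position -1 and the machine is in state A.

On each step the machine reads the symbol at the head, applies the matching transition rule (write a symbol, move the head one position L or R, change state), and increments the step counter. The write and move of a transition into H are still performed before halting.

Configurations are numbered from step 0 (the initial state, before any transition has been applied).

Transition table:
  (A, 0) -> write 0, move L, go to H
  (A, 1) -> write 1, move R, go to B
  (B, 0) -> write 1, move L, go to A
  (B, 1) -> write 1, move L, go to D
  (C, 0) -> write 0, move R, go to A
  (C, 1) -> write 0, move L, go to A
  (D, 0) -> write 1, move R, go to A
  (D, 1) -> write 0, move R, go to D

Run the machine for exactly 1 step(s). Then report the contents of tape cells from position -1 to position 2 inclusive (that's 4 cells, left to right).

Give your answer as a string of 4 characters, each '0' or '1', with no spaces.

Answer: 1001

Derivation:
Step 1: in state A at pos -1, read 1 -> (A,1)->write 1,move R,goto B. Now: state=B, head=0, tape[-2..3]=010010 (head:   ^)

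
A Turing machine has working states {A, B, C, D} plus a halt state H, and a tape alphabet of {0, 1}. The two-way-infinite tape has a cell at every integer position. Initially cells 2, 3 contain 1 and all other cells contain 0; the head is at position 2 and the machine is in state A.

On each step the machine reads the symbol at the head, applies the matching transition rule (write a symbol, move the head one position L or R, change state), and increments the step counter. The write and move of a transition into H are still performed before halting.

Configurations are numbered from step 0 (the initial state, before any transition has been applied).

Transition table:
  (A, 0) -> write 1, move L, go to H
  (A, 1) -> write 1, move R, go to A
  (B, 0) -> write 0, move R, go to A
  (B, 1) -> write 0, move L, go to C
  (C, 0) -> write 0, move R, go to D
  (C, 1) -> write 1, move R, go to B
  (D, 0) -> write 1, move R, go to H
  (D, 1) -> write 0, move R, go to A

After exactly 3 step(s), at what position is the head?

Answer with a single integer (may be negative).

Step 1: in state A at pos 2, read 1 -> (A,1)->write 1,move R,goto A. Now: state=A, head=3, tape[1..4]=0110 (head:   ^)
Step 2: in state A at pos 3, read 1 -> (A,1)->write 1,move R,goto A. Now: state=A, head=4, tape[1..5]=01100 (head:    ^)
Step 3: in state A at pos 4, read 0 -> (A,0)->write 1,move L,goto H. Now: state=H, head=3, tape[1..5]=01110 (head:   ^)

Answer: 3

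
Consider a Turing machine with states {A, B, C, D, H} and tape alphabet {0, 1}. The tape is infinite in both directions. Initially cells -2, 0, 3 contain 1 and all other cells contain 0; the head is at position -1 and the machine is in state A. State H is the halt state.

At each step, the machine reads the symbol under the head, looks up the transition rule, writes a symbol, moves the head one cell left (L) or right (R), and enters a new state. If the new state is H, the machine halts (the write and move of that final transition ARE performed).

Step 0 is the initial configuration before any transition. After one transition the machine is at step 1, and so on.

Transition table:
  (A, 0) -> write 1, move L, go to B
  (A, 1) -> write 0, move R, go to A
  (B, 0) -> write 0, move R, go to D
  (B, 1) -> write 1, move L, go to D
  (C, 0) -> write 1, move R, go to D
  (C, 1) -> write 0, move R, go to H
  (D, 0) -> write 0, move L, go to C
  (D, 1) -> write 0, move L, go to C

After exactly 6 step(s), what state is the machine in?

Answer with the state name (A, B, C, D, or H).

Step 1: in state A at pos -1, read 0 -> (A,0)->write 1,move L,goto B. Now: state=B, head=-2, tape[-3..4]=01110010 (head:  ^)
Step 2: in state B at pos -2, read 1 -> (B,1)->write 1,move L,goto D. Now: state=D, head=-3, tape[-4..4]=001110010 (head:  ^)
Step 3: in state D at pos -3, read 0 -> (D,0)->write 0,move L,goto C. Now: state=C, head=-4, tape[-5..4]=0001110010 (head:  ^)
Step 4: in state C at pos -4, read 0 -> (C,0)->write 1,move R,goto D. Now: state=D, head=-3, tape[-5..4]=0101110010 (head:   ^)
Step 5: in state D at pos -3, read 0 -> (D,0)->write 0,move L,goto C. Now: state=C, head=-4, tape[-5..4]=0101110010 (head:  ^)
Step 6: in state C at pos -4, read 1 -> (C,1)->write 0,move R,goto H. Now: state=H, head=-3, tape[-5..4]=0001110010 (head:   ^)

Answer: H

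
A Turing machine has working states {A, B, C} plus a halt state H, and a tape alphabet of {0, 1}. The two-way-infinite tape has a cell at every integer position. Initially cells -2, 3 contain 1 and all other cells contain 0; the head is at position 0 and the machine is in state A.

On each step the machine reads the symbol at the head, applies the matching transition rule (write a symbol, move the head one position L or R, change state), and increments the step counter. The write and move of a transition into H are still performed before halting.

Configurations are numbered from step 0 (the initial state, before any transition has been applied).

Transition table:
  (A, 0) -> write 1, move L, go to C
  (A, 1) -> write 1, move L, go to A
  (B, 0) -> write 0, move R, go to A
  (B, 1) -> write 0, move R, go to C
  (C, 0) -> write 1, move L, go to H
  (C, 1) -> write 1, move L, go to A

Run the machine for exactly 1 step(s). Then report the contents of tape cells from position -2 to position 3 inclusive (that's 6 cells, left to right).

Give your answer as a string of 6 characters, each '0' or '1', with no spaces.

Answer: 101001

Derivation:
Step 1: in state A at pos 0, read 0 -> (A,0)->write 1,move L,goto C. Now: state=C, head=-1, tape[-3..4]=01010010 (head:   ^)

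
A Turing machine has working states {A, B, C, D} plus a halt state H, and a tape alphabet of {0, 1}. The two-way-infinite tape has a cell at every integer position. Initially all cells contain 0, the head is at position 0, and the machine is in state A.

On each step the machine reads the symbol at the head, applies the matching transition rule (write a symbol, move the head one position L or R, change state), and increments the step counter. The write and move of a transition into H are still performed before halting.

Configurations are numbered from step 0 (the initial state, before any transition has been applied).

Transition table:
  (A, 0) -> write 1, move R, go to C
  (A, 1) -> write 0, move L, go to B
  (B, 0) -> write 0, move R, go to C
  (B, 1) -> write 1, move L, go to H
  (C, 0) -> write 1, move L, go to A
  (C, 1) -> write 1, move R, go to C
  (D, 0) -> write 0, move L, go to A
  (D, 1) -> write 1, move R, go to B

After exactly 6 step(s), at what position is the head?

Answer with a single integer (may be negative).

Answer: 0

Derivation:
Step 1: in state A at pos 0, read 0 -> (A,0)->write 1,move R,goto C. Now: state=C, head=1, tape[-1..2]=0100 (head:   ^)
Step 2: in state C at pos 1, read 0 -> (C,0)->write 1,move L,goto A. Now: state=A, head=0, tape[-1..2]=0110 (head:  ^)
Step 3: in state A at pos 0, read 1 -> (A,1)->write 0,move L,goto B. Now: state=B, head=-1, tape[-2..2]=00010 (head:  ^)
Step 4: in state B at pos -1, read 0 -> (B,0)->write 0,move R,goto C. Now: state=C, head=0, tape[-2..2]=00010 (head:   ^)
Step 5: in state C at pos 0, read 0 -> (C,0)->write 1,move L,goto A. Now: state=A, head=-1, tape[-2..2]=00110 (head:  ^)
Step 6: in state A at pos -1, read 0 -> (A,0)->write 1,move R,goto C. Now: state=C, head=0, tape[-2..2]=01110 (head:   ^)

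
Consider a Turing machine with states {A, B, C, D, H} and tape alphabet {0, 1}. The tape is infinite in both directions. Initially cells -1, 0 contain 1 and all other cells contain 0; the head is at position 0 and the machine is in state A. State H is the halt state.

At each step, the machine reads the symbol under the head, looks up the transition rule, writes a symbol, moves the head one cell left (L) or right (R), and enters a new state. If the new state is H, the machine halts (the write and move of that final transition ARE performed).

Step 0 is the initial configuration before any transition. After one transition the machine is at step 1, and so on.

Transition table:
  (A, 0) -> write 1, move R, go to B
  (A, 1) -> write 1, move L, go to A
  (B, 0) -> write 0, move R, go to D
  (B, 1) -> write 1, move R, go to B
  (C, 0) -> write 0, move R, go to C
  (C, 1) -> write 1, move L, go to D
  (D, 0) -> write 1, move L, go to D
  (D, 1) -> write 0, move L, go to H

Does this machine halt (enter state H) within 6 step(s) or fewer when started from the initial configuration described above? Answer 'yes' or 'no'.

Step 1: in state A at pos 0, read 1 -> (A,1)->write 1,move L,goto A. Now: state=A, head=-1, tape[-2..1]=0110 (head:  ^)
Step 2: in state A at pos -1, read 1 -> (A,1)->write 1,move L,goto A. Now: state=A, head=-2, tape[-3..1]=00110 (head:  ^)
Step 3: in state A at pos -2, read 0 -> (A,0)->write 1,move R,goto B. Now: state=B, head=-1, tape[-3..1]=01110 (head:   ^)
Step 4: in state B at pos -1, read 1 -> (B,1)->write 1,move R,goto B. Now: state=B, head=0, tape[-3..1]=01110 (head:    ^)
Step 5: in state B at pos 0, read 1 -> (B,1)->write 1,move R,goto B. Now: state=B, head=1, tape[-3..2]=011100 (head:     ^)
Step 6: in state B at pos 1, read 0 -> (B,0)->write 0,move R,goto D. Now: state=D, head=2, tape[-3..3]=0111000 (head:      ^)
After 6 step(s): state = D (not H) -> not halted within 6 -> no

Answer: no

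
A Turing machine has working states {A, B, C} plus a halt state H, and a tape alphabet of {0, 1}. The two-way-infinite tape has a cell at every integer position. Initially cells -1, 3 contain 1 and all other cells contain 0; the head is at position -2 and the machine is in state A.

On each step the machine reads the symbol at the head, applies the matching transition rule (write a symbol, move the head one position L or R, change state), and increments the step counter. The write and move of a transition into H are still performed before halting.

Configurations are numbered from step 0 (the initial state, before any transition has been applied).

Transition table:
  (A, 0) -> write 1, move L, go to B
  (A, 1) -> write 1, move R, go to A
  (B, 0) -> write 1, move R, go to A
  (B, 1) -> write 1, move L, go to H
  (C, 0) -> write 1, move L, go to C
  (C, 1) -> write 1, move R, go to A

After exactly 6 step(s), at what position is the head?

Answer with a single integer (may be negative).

Step 1: in state A at pos -2, read 0 -> (A,0)->write 1,move L,goto B. Now: state=B, head=-3, tape[-4..4]=001100010 (head:  ^)
Step 2: in state B at pos -3, read 0 -> (B,0)->write 1,move R,goto A. Now: state=A, head=-2, tape[-4..4]=011100010 (head:   ^)
Step 3: in state A at pos -2, read 1 -> (A,1)->write 1,move R,goto A. Now: state=A, head=-1, tape[-4..4]=011100010 (head:    ^)
Step 4: in state A at pos -1, read 1 -> (A,1)->write 1,move R,goto A. Now: state=A, head=0, tape[-4..4]=011100010 (head:     ^)
Step 5: in state A at pos 0, read 0 -> (A,0)->write 1,move L,goto B. Now: state=B, head=-1, tape[-4..4]=011110010 (head:    ^)
Step 6: in state B at pos -1, read 1 -> (B,1)->write 1,move L,goto H. Now: state=H, head=-2, tape[-4..4]=011110010 (head:   ^)

Answer: -2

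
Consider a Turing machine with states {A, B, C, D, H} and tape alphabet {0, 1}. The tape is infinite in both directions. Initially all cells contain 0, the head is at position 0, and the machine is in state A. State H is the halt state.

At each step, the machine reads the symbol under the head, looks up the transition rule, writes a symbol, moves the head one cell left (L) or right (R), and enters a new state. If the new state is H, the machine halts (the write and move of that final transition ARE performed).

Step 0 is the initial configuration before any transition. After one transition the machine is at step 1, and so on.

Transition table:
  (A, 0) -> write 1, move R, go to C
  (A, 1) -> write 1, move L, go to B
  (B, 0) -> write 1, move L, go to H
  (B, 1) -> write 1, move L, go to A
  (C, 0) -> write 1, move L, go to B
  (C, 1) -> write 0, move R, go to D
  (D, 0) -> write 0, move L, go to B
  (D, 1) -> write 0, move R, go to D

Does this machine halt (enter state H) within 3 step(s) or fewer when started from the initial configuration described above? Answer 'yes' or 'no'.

Step 1: in state A at pos 0, read 0 -> (A,0)->write 1,move R,goto C. Now: state=C, head=1, tape[-1..2]=0100 (head:   ^)
Step 2: in state C at pos 1, read 0 -> (C,0)->write 1,move L,goto B. Now: state=B, head=0, tape[-1..2]=0110 (head:  ^)
Step 3: in state B at pos 0, read 1 -> (B,1)->write 1,move L,goto A. Now: state=A, head=-1, tape[-2..2]=00110 (head:  ^)
After 3 step(s): state = A (not H) -> not halted within 3 -> no

Answer: no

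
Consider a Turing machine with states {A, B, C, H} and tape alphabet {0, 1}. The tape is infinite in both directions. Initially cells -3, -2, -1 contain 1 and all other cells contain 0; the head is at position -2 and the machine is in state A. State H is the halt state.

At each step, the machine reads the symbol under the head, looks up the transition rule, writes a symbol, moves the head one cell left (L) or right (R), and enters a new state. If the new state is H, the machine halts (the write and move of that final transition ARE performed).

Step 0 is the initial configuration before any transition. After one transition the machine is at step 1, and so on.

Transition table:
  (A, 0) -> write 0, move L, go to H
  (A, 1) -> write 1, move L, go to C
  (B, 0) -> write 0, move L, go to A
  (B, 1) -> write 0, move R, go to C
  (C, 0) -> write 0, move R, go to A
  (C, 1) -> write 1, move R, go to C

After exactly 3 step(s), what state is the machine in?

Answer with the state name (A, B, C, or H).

Answer: C

Derivation:
Step 1: in state A at pos -2, read 1 -> (A,1)->write 1,move L,goto C. Now: state=C, head=-3, tape[-4..0]=01110 (head:  ^)
Step 2: in state C at pos -3, read 1 -> (C,1)->write 1,move R,goto C. Now: state=C, head=-2, tape[-4..0]=01110 (head:   ^)
Step 3: in state C at pos -2, read 1 -> (C,1)->write 1,move R,goto C. Now: state=C, head=-1, tape[-4..0]=01110 (head:    ^)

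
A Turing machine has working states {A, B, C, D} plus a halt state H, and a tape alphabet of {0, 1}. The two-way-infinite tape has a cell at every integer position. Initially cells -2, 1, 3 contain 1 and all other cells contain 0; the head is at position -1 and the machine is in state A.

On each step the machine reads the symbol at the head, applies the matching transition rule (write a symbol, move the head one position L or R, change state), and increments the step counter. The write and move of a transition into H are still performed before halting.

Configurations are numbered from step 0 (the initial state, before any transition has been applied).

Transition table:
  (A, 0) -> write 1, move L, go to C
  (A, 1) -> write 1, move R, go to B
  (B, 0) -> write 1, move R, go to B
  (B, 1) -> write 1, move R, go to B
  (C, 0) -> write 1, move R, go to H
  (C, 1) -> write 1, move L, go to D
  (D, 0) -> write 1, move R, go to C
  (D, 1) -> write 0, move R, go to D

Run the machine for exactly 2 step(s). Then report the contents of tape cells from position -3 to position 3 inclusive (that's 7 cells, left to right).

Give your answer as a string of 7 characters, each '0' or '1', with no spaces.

Answer: 0110101

Derivation:
Step 1: in state A at pos -1, read 0 -> (A,0)->write 1,move L,goto C. Now: state=C, head=-2, tape[-3..4]=01101010 (head:  ^)
Step 2: in state C at pos -2, read 1 -> (C,1)->write 1,move L,goto D. Now: state=D, head=-3, tape[-4..4]=001101010 (head:  ^)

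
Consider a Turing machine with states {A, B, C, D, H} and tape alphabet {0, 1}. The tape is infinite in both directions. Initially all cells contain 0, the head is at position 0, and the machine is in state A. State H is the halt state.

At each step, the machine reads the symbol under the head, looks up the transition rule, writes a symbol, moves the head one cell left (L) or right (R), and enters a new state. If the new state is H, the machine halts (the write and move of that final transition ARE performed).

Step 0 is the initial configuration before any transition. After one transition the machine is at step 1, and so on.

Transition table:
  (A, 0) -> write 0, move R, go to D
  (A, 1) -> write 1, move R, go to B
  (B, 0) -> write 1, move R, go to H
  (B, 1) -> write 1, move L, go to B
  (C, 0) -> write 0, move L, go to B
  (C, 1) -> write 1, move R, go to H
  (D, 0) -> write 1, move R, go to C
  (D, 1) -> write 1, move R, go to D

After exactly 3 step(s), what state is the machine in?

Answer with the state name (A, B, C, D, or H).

Step 1: in state A at pos 0, read 0 -> (A,0)->write 0,move R,goto D. Now: state=D, head=1, tape[-1..2]=0000 (head:   ^)
Step 2: in state D at pos 1, read 0 -> (D,0)->write 1,move R,goto C. Now: state=C, head=2, tape[-1..3]=00100 (head:    ^)
Step 3: in state C at pos 2, read 0 -> (C,0)->write 0,move L,goto B. Now: state=B, head=1, tape[-1..3]=00100 (head:   ^)

Answer: B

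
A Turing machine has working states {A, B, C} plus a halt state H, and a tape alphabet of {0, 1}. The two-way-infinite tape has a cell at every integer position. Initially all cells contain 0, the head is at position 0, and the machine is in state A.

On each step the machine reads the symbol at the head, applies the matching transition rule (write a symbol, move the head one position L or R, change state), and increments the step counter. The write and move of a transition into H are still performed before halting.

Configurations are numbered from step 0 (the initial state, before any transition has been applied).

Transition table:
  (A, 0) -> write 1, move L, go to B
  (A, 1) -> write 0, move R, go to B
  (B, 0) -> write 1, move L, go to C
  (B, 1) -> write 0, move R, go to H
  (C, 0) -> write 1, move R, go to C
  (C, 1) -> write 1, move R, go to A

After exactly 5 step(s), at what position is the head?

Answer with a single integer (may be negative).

Answer: 1

Derivation:
Step 1: in state A at pos 0, read 0 -> (A,0)->write 1,move L,goto B. Now: state=B, head=-1, tape[-2..1]=0010 (head:  ^)
Step 2: in state B at pos -1, read 0 -> (B,0)->write 1,move L,goto C. Now: state=C, head=-2, tape[-3..1]=00110 (head:  ^)
Step 3: in state C at pos -2, read 0 -> (C,0)->write 1,move R,goto C. Now: state=C, head=-1, tape[-3..1]=01110 (head:   ^)
Step 4: in state C at pos -1, read 1 -> (C,1)->write 1,move R,goto A. Now: state=A, head=0, tape[-3..1]=01110 (head:    ^)
Step 5: in state A at pos 0, read 1 -> (A,1)->write 0,move R,goto B. Now: state=B, head=1, tape[-3..2]=011000 (head:     ^)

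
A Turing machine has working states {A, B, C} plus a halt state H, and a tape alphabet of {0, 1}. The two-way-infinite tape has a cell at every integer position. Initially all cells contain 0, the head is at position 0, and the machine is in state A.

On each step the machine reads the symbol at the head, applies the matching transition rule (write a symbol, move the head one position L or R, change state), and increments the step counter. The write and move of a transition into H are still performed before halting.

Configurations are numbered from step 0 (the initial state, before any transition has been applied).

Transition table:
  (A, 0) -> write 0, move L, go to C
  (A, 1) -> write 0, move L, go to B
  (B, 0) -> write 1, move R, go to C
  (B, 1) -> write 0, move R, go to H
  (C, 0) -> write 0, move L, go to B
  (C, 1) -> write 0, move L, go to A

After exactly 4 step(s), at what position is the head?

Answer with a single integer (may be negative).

Step 1: in state A at pos 0, read 0 -> (A,0)->write 0,move L,goto C. Now: state=C, head=-1, tape[-2..1]=0000 (head:  ^)
Step 2: in state C at pos -1, read 0 -> (C,0)->write 0,move L,goto B. Now: state=B, head=-2, tape[-3..1]=00000 (head:  ^)
Step 3: in state B at pos -2, read 0 -> (B,0)->write 1,move R,goto C. Now: state=C, head=-1, tape[-3..1]=01000 (head:   ^)
Step 4: in state C at pos -1, read 0 -> (C,0)->write 0,move L,goto B. Now: state=B, head=-2, tape[-3..1]=01000 (head:  ^)

Answer: -2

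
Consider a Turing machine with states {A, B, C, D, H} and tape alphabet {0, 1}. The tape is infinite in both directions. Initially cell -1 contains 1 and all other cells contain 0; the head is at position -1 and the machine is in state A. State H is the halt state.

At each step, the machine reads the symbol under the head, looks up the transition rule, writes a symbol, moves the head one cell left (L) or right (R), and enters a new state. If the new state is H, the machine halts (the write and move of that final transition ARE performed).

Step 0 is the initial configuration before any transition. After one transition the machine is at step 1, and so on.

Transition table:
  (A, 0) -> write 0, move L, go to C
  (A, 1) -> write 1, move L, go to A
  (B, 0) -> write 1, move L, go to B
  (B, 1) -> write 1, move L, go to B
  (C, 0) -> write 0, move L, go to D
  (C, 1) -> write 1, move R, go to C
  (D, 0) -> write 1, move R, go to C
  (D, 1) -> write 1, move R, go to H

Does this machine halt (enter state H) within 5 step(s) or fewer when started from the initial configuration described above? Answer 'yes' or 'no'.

Answer: no

Derivation:
Step 1: in state A at pos -1, read 1 -> (A,1)->write 1,move L,goto A. Now: state=A, head=-2, tape[-3..0]=0010 (head:  ^)
Step 2: in state A at pos -2, read 0 -> (A,0)->write 0,move L,goto C. Now: state=C, head=-3, tape[-4..0]=00010 (head:  ^)
Step 3: in state C at pos -3, read 0 -> (C,0)->write 0,move L,goto D. Now: state=D, head=-4, tape[-5..0]=000010 (head:  ^)
Step 4: in state D at pos -4, read 0 -> (D,0)->write 1,move R,goto C. Now: state=C, head=-3, tape[-5..0]=010010 (head:   ^)
Step 5: in state C at pos -3, read 0 -> (C,0)->write 0,move L,goto D. Now: state=D, head=-4, tape[-5..0]=010010 (head:  ^)
After 5 step(s): state = D (not H) -> not halted within 5 -> no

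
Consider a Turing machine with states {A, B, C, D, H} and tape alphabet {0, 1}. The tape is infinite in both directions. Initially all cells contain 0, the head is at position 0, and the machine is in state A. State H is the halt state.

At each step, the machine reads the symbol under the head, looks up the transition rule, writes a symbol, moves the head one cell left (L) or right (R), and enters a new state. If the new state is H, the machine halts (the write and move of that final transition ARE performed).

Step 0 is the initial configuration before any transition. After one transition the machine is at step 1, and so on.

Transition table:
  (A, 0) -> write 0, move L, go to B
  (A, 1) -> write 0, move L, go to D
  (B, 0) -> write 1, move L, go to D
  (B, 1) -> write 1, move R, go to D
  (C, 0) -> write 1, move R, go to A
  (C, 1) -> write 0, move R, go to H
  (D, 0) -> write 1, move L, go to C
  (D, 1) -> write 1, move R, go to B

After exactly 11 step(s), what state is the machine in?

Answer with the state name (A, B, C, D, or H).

Step 1: in state A at pos 0, read 0 -> (A,0)->write 0,move L,goto B. Now: state=B, head=-1, tape[-2..1]=0000 (head:  ^)
Step 2: in state B at pos -1, read 0 -> (B,0)->write 1,move L,goto D. Now: state=D, head=-2, tape[-3..1]=00100 (head:  ^)
Step 3: in state D at pos -2, read 0 -> (D,0)->write 1,move L,goto C. Now: state=C, head=-3, tape[-4..1]=001100 (head:  ^)
Step 4: in state C at pos -3, read 0 -> (C,0)->write 1,move R,goto A. Now: state=A, head=-2, tape[-4..1]=011100 (head:   ^)
Step 5: in state A at pos -2, read 1 -> (A,1)->write 0,move L,goto D. Now: state=D, head=-3, tape[-4..1]=010100 (head:  ^)
Step 6: in state D at pos -3, read 1 -> (D,1)->write 1,move R,goto B. Now: state=B, head=-2, tape[-4..1]=010100 (head:   ^)
Step 7: in state B at pos -2, read 0 -> (B,0)->write 1,move L,goto D. Now: state=D, head=-3, tape[-4..1]=011100 (head:  ^)
Step 8: in state D at pos -3, read 1 -> (D,1)->write 1,move R,goto B. Now: state=B, head=-2, tape[-4..1]=011100 (head:   ^)
Step 9: in state B at pos -2, read 1 -> (B,1)->write 1,move R,goto D. Now: state=D, head=-1, tape[-4..1]=011100 (head:    ^)
Step 10: in state D at pos -1, read 1 -> (D,1)->write 1,move R,goto B. Now: state=B, head=0, tape[-4..1]=011100 (head:     ^)
Step 11: in state B at pos 0, read 0 -> (B,0)->write 1,move L,goto D. Now: state=D, head=-1, tape[-4..1]=011110 (head:    ^)

Answer: D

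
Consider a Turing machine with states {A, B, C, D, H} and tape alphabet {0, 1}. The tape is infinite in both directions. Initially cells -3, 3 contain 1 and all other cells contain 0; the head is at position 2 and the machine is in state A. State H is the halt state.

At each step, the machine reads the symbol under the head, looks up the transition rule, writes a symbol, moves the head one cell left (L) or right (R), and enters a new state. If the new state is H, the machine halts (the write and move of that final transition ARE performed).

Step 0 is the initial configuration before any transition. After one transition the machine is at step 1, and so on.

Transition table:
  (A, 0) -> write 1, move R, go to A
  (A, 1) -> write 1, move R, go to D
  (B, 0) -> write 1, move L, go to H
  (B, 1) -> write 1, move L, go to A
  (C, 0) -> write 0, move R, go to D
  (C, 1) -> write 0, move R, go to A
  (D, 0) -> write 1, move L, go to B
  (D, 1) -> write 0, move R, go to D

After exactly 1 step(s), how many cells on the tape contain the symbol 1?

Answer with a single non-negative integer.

Answer: 3

Derivation:
Step 1: in state A at pos 2, read 0 -> (A,0)->write 1,move R,goto A. Now: state=A, head=3, tape[-4..4]=010000110 (head:        ^)
Cells containing 1 after step 1: {-3, 2, 3} -> 3 cell(s)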